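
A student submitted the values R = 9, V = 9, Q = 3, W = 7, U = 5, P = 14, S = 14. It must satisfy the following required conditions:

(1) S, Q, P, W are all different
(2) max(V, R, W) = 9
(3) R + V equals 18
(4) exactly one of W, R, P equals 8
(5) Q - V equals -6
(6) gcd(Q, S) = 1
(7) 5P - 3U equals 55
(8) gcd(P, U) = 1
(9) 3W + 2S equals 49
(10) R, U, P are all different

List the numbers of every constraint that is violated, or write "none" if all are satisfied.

No — constraints 1 and 4 are not satisfied.

(1) S = P = 14, not all different  FAIL
(2) max(9, 9, 7) = 9  OK
(3) R + V = 9 + 9 = 18  OK
(4) W=7, R=9, P=14; 0 of them equal 8, not exactly one  FAIL
(5) Q - V = 3 - 9 = -6  OK
(6) gcd(3, 14) = 1  OK
(7) 5P - 3U = 5(14) - 3(5) = 55  OK
(8) gcd(14, 5) = 1  OK
(9) 3W + 2S = 3(7) + 2(14) = 49  OK
(10) values 9, 5, 14 are pairwise distinct  OK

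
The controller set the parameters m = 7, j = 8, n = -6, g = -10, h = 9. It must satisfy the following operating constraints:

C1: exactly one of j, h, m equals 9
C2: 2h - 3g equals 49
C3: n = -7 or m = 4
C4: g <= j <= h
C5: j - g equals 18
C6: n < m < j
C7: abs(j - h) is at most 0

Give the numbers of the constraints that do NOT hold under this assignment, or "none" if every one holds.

Constraints 2, 3, 7 are violated.

C1: j=8, h=9, m=7; 1 of them equals 9  true
C2: 2h - 3g = 2(9) - 3(-10) = 48, not 49  false
C3: n = -6 ≠ -7 and m = 7 ≠ 4; both disjuncts false  false
C4: values -10 <= 8 <= 9  true
C5: j - g = 8 - (-10) = 18  true
C6: values -6 < 7 < 8  true
C7: abs(8 - 9) = 1; 1 > 0, exceeds bound 0  false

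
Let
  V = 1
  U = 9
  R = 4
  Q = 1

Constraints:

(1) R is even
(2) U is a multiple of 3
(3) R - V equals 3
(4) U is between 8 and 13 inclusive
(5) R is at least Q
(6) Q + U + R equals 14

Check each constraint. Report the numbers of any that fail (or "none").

The assignment satisfies every constraint.

(1) R = 4 is even  holds
(2) 9 / 3 = 3, so 3 divides 9  holds
(3) R - V = 4 - 1 = 3  holds
(4) U = 9 lies in [8, 13]  holds
(5) R = 4, Q = 1; 4 ≥ 1  holds
(6) Q + U + R = 1 + 9 + 4 = 14  holds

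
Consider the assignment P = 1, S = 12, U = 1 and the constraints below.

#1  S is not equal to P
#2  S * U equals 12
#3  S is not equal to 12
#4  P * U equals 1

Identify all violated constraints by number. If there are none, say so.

#1 S = 12, P = 1; distinct — satisfied.
#2 S * U = 12 * 1 = 12 — satisfied.
#3 S = 12, but 12 is required to differ — violated.
#4 P * U = 1 * 1 = 1 — satisfied.

Constraint 3 does not hold.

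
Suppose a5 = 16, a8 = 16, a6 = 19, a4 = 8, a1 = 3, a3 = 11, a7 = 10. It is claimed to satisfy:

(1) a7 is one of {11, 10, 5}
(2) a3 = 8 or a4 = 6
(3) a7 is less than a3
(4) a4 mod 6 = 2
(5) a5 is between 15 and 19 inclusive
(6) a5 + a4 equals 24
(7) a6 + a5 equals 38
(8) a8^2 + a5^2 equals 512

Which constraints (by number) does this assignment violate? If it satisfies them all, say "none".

Constraints 2 and 7 do not hold.

(1) a7 = 10 is in {11, 10, 5} — satisfied.
(2) a3 = 11 ≠ 8 and a4 = 8 ≠ 6; both disjuncts false — violated.
(3) a7 = 10, a3 = 11; 10 < 11 — satisfied.
(4) 8 mod 6 = 2 — satisfied.
(5) a5 = 16 lies in [15, 19] — satisfied.
(6) a5 + a4 = 16 + 8 = 24 — satisfied.
(7) a6 + a5 = 19 + 16 = 35, not 38 — violated.
(8) a8^2 + a5^2 = 16^2 + 16^2 = 256 + 256 = 512 — satisfied.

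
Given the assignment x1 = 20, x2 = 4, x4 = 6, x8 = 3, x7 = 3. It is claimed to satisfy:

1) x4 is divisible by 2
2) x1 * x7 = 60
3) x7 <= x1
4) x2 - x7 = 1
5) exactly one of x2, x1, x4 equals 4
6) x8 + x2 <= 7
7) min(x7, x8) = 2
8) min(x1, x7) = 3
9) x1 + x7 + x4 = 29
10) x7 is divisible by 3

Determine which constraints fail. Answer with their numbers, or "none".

The assignment fails constraint 7.

1) 6 / 2 = 3, so 2 divides 6  ✓
2) x1 * x7 = 20 * 3 = 60  ✓
3) x7 = 3, x1 = 20; 3 ≤ 20  ✓
4) x2 - x7 = 4 - 3 = 1  ✓
5) x2=4, x1=20, x4=6; 1 of them equals 4  ✓
6) x8 + x2 = 3 + 4 = 7; 7 ≤ 7  ✓
7) min(3, 3) = 3, not 2  ✗
8) min(20, 3) = 3  ✓
9) x1 + x7 + x4 = 20 + 3 + 6 = 29  ✓
10) 3 / 3 = 1, so 3 divides 3  ✓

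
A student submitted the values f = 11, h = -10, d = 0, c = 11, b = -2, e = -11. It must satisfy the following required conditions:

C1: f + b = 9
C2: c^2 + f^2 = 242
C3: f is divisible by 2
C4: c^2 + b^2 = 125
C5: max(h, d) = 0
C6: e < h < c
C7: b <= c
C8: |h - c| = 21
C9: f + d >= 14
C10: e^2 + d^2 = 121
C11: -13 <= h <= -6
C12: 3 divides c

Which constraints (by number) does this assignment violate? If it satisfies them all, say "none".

Constraints 3, 9, 12 are violated.

C1: f + b = 11 + (-2) = 9 — satisfied.
C2: c^2 + f^2 = 11^2 + 11^2 = 121 + 121 = 242 — satisfied.
C3: 11 = 2*5 + 1, so 2 does not divide 11 — violated.
C4: c^2 + b^2 = 11^2 + (-2)^2 = 121 + 4 = 125 — satisfied.
C5: max(-10, 0) = 0 — satisfied.
C6: values -11 < -10 < 11 — satisfied.
C7: b = -2, c = 11; -2 ≤ 11 — satisfied.
C8: |-10 - 11| = 21 — satisfied.
C9: f + d = 11 + 0 = 11; 11 < 14, bound 14 not met — violated.
C10: e^2 + d^2 = (-11)^2 + 0^2 = 121 + 0 = 121 — satisfied.
C11: h = -10 lies in [-13, -6] — satisfied.
C12: 11 = 3*3 + 2, so 3 does not divide 11 — violated.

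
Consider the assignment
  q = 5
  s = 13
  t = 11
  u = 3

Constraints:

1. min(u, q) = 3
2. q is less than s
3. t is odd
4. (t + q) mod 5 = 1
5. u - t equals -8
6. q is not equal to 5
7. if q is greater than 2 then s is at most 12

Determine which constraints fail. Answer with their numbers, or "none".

No — constraints 6 and 7 are not satisfied.

1. min(3, 5) = 3  holds
2. q = 5, s = 13; 5 < 13  holds
3. t = 11 is odd  holds
4. t + q = 16; 16 mod 5 = 1  holds
5. u - t = 3 - 11 = -8  holds
6. q = 5, but 5 is required to differ  fails
7. q = 5 > 2, so we need s ≤ 12; but s = 13 > 12  fails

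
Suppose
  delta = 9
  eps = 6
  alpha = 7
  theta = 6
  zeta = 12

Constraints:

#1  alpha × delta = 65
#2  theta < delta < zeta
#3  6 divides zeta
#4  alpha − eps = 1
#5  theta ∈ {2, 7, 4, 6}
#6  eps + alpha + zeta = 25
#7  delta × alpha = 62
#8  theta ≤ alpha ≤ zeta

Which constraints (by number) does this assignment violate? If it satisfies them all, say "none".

#1 alpha × delta = 7 × 9 = 63, not 65  ✗
#2 values 6 < 9 < 12  ✓
#3 12 / 6 = 2, so 6 divides 12  ✓
#4 alpha − eps = 7 − 6 = 1  ✓
#5 theta = 6 is in {2, 7, 4, 6}  ✓
#6 eps + alpha + zeta = 6 + 7 + 12 = 25  ✓
#7 delta × alpha = 9 × 7 = 63, not 62  ✗
#8 values 6 ≤ 7 ≤ 12  ✓

Constraints 1 and 7 are violated.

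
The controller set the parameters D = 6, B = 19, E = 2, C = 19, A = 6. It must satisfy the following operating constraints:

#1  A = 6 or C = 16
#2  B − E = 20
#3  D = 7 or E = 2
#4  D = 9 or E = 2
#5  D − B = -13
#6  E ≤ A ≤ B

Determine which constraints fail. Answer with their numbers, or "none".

#1 A = 6 = 6 (first disjunct) — satisfied.
#2 B − E = 19 − 2 = 17, not 20 — violated.
#3 D = 6 ≠ 7, but E = 2 = 2 (second disjunct) — satisfied.
#4 D = 6 ≠ 9, but E = 2 = 2 (second disjunct) — satisfied.
#5 D − B = 6 − 19 = -13 — satisfied.
#6 values 2 ≤ 6 ≤ 19 — satisfied.

The assignment fails constraint 2.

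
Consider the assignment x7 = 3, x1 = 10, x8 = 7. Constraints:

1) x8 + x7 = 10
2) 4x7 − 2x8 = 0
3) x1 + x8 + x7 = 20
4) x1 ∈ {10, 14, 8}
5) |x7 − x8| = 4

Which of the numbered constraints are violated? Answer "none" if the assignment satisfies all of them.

The assignment fails constraint 2.

1) x8 + x7 = 7 + 3 = 10  yes
2) 4x7 − 2x8 = 4(3) − 2(7) = -2, not 0  no
3) x1 + x8 + x7 = 10 + 7 + 3 = 20  yes
4) x1 = 10 is in {10, 14, 8}  yes
5) |3 − 7| = 4  yes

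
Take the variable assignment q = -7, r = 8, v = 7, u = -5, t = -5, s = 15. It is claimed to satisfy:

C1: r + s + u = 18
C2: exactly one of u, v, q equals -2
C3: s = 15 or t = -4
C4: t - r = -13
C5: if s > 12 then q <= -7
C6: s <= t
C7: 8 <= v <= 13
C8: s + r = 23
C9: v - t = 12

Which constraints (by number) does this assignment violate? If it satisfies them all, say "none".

C1: r + s + u = 8 + 15 + (-5) = 18  ✓
C2: u=-5, v=7, q=-7; 0 of them equal -2, not exactly one  ✗
C3: s = 15 = 15 (first disjunct)  ✓
C4: t - r = -5 - 8 = -13  ✓
C5: s = 15 > 12, so we need q ≤ -7; q = -7 ≤ -7  ✓
C6: s = 15, t = -5; 15 > -5 (want ≤)  ✗
C7: v = 7 is outside [8, 13]  ✗
C8: s + r = 15 + 8 = 23  ✓
C9: v - t = 7 - (-5) = 12  ✓

Constraints 2, 6, and 7 do not hold.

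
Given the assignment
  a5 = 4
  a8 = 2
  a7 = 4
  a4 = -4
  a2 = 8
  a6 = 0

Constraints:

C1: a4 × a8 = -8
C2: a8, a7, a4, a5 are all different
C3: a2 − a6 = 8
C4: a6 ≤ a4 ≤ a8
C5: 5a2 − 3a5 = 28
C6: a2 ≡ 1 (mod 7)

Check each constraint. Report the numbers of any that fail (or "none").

C1: a4 × a8 = -4 × 2 = -8 — satisfied.
C2: a7 = a5 = 4, not all different — violated.
C3: a2 − a6 = 8 − 0 = 8 — satisfied.
C4: values 0, -4, 2; a6 = 0 is not ≤ a4 = -4 — violated.
C5: 5a2 − 3a5 = 5(8) − 3(4) = 28 — satisfied.
C6: 8 mod 7 = 1 — satisfied.

No — constraints 2 and 4 are not satisfied.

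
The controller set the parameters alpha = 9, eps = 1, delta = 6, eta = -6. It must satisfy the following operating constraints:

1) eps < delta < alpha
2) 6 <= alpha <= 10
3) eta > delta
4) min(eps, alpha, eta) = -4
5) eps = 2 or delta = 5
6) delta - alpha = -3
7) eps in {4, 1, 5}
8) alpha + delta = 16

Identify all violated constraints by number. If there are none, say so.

1) values 1 < 6 < 9 — holds.
2) alpha = 9 lies in [6, 10] — holds.
3) eta = -6, delta = 6; -6 ≤ 6 (want >) — does not hold.
4) min(1, 9, -6) = -6, not -4 — does not hold.
5) eps = 1 ≠ 2 and delta = 6 ≠ 5; both disjuncts false — does not hold.
6) delta - alpha = 6 - 9 = -3 — holds.
7) eps = 1 is in {4, 1, 5} — holds.
8) alpha + delta = 9 + 6 = 15, not 16 — does not hold.

Constraints 3, 4, 5, and 8 do not hold.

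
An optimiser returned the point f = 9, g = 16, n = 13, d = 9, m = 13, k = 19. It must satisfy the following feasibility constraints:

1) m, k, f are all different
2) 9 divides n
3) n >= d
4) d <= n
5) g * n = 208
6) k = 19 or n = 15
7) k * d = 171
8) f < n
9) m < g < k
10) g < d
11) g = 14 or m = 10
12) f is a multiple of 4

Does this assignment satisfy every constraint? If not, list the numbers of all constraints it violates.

1) values 13, 19, 9 are pairwise distinct — holds.
2) 13 = 9*1 + 4, so 9 does not divide 13 — fails.
3) n = 13, d = 9; 13 ≥ 9 — holds.
4) d = 9, n = 13; 9 ≤ 13 — holds.
5) g * n = 16 * 13 = 208 — holds.
6) k = 19 = 19 (first disjunct) — holds.
7) k * d = 19 * 9 = 171 — holds.
8) f = 9, n = 13; 9 < 13 — holds.
9) values 13 < 16 < 19 — holds.
10) g = 16, d = 9; 16 ≥ 9 (want <) — fails.
11) g = 16 ≠ 14 and m = 13 ≠ 10; both disjuncts false — fails.
12) 9 = 4*2 + 1, so 4 does not divide 9 — fails.

No — constraints 2, 10, 11, and 12 are not satisfied.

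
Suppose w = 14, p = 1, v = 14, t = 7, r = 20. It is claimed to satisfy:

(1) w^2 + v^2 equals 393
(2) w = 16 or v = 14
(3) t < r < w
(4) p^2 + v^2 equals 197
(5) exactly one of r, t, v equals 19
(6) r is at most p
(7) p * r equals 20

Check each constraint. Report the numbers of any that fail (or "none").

The assignment fails constraints 1, 3, 5, 6.

(1) w^2 + v^2 = 14^2 + 14^2 = 196 + 196 = 392, not 393 — violated.
(2) w = 14 ≠ 16, but v = 14 = 14 (second disjunct) — satisfied.
(3) values 7, 20, 14; r = 20 is not < w = 14 — violated.
(4) p^2 + v^2 = 1^2 + 14^2 = 1 + 196 = 197 — satisfied.
(5) r=20, t=7, v=14; 0 of them equal 19, not exactly one — violated.
(6) r = 20, p = 1; 20 > 1 (want ≤) — violated.
(7) p * r = 1 * 20 = 20 — satisfied.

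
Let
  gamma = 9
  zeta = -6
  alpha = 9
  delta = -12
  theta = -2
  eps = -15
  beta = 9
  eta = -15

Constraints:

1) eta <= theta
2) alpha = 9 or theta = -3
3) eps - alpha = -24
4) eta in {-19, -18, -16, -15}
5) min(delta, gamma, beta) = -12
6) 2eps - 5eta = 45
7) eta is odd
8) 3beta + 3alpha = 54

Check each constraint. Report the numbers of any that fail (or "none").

1) eta = -15, theta = -2; -15 ≤ -2  OK
2) alpha = 9 = 9 (first disjunct)  OK
3) eps - alpha = -15 - 9 = -24  OK
4) eta = -15 is in {-19, -18, -16, -15}  OK
5) min(-12, 9, 9) = -12  OK
6) 2eps - 5eta = 2(-15) - 5(-15) = 45  OK
7) eta = -15 is odd  OK
8) 3beta + 3alpha = 3(9) + 3(9) = 54  OK

Yes — all constraints hold.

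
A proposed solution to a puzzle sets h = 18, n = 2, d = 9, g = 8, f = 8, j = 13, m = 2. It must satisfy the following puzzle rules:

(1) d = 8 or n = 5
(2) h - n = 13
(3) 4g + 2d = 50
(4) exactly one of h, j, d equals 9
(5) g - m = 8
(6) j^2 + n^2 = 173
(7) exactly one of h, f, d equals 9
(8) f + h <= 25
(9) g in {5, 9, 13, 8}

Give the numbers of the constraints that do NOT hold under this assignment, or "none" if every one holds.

Constraints 1, 2, 5, and 8 do not hold.

(1) d = 9 ≠ 8 and n = 2 ≠ 5; both disjuncts false — violated.
(2) h - n = 18 - 2 = 16, not 13 — violated.
(3) 4g + 2d = 4(8) + 2(9) = 50 — OK.
(4) h=18, j=13, d=9; 1 of them equals 9 — OK.
(5) g - m = 8 - 2 = 6, not 8 — violated.
(6) j^2 + n^2 = 13^2 + 2^2 = 169 + 4 = 173 — OK.
(7) h=18, f=8, d=9; 1 of them equals 9 — OK.
(8) f + h = 8 + 18 = 26; 26 > 25, bound 25 not met — violated.
(9) g = 8 is in {5, 9, 13, 8} — OK.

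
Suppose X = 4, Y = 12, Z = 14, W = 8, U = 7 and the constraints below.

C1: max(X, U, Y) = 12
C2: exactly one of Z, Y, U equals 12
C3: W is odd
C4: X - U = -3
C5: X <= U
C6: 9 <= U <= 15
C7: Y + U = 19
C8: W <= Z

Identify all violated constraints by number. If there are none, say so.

No — constraints 3, 6 are not satisfied.

C1: max(4, 7, 12) = 12 — OK.
C2: Z=14, Y=12, U=7; 1 of them equals 12 — OK.
C3: W = 8 is even — violated.
C4: X - U = 4 - 7 = -3 — OK.
C5: X = 4, U = 7; 4 ≤ 7 — OK.
C6: U = 7 is outside [9, 15] — violated.
C7: Y + U = 12 + 7 = 19 — OK.
C8: W = 8, Z = 14; 8 ≤ 14 — OK.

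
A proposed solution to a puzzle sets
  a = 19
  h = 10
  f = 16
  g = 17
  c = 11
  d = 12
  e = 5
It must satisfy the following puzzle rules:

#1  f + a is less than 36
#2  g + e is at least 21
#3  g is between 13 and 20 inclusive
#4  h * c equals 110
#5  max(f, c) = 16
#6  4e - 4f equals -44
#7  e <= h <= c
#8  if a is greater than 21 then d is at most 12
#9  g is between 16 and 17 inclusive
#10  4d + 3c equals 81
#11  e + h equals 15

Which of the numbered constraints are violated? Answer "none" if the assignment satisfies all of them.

#1 f + a = 16 + 19 = 35; 35 < 36 — OK.
#2 g + e = 17 + 5 = 22; 22 ≥ 21 — OK.
#3 g = 17 lies in [13, 20] — OK.
#4 h * c = 10 * 11 = 110 — OK.
#5 max(16, 11) = 16 — OK.
#6 4e - 4f = 4(5) - 4(16) = -44 — OK.
#7 values 5 <= 10 <= 11 — OK.
#8 a = 19, not > 21; antecedent false, conditional vacuously true — OK.
#9 g = 17 lies in [16, 17] — OK.
#10 4d + 3c = 4(12) + 3(11) = 81 — OK.
#11 e + h = 5 + 10 = 15 — OK.

None — every constraint holds.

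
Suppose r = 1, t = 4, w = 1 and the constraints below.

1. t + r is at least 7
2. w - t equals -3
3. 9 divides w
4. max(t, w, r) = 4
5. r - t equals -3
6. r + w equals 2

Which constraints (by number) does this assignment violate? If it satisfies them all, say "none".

1. t + r = 4 + 1 = 5; 5 < 7, bound 7 not met  fails
2. w - t = 1 - 4 = -3  holds
3. 1 = 9*0 + 1, so 9 does not divide 1  fails
4. max(4, 1, 1) = 4  holds
5. r - t = 1 - 4 = -3  holds
6. r + w = 1 + 1 = 2  holds

Violated: 1 and 3.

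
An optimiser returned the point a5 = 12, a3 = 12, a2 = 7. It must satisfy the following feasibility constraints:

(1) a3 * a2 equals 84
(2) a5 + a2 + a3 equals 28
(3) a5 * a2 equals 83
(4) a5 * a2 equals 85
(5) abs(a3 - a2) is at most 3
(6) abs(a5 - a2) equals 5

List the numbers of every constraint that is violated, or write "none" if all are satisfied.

Constraints 2, 3, 4, and 5 are violated.

(1) a3 * a2 = 12 * 7 = 84 — satisfied.
(2) a5 + a2 + a3 = 12 + 7 + 12 = 31, not 28 — violated.
(3) a5 * a2 = 12 * 7 = 84, not 83 — violated.
(4) a5 * a2 = 12 * 7 = 84, not 85 — violated.
(5) abs(12 - 7) = 5; 5 > 3, exceeds bound 3 — violated.
(6) abs(12 - 7) = 5 — satisfied.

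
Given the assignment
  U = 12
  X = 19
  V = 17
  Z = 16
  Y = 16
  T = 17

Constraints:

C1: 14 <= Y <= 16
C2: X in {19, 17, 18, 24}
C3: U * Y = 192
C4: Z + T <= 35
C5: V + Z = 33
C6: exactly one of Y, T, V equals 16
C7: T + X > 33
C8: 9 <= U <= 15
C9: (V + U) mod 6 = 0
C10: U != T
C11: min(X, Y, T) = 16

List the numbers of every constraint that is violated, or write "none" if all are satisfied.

C1: Y = 16 lies in [14, 16] — satisfied.
C2: X = 19 is in {19, 17, 18, 24} — satisfied.
C3: U * Y = 12 * 16 = 192 — satisfied.
C4: Z + T = 16 + 17 = 33; 33 ≤ 35 — satisfied.
C5: V + Z = 17 + 16 = 33 — satisfied.
C6: Y=16, T=17, V=17; 1 of them equals 16 — satisfied.
C7: T + X = 17 + 19 = 36; 36 > 33 — satisfied.
C8: U = 12 lies in [9, 15] — satisfied.
C9: V + U = 29; 29 mod 6 = 5, not 0 — violated.
C10: U = 12, T = 17; distinct — satisfied.
C11: min(19, 16, 17) = 16 — satisfied.

No — constraint 9 is not satisfied.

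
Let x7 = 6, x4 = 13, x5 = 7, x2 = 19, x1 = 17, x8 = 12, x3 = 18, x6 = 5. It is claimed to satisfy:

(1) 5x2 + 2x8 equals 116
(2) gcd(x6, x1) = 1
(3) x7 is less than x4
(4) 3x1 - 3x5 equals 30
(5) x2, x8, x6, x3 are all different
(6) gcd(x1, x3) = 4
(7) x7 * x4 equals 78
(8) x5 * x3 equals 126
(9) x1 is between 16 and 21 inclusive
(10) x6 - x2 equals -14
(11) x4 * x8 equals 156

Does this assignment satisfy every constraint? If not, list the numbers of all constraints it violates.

Violated: 1, 6.

(1) 5x2 + 2x8 = 5(19) + 2(12) = 119, not 116 — fails.
(2) gcd(5, 17) = 1 — holds.
(3) x7 = 6, x4 = 13; 6 < 13 — holds.
(4) 3x1 - 3x5 = 3(17) - 3(7) = 30 — holds.
(5) values 19, 12, 5, 18 are pairwise distinct — holds.
(6) gcd(17, 18) = 1, not 4 — fails.
(7) x7 * x4 = 6 * 13 = 78 — holds.
(8) x5 * x3 = 7 * 18 = 126 — holds.
(9) x1 = 17 lies in [16, 21] — holds.
(10) x6 - x2 = 5 - 19 = -14 — holds.
(11) x4 * x8 = 13 * 12 = 156 — holds.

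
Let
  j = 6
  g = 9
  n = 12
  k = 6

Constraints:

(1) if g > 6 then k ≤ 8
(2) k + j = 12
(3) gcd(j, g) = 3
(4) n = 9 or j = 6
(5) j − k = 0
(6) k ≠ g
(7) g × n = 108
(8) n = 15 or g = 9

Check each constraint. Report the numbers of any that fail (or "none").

Yes — all constraints hold.

(1) g = 9 > 6, so we need k ≤ 8; k = 6 ≤ 8 — holds.
(2) k + j = 6 + 6 = 12 — holds.
(3) gcd(6, 9) = 3 — holds.
(4) n = 12 ≠ 9, but j = 6 = 6 (second disjunct) — holds.
(5) j − k = 6 − 6 = 0 — holds.
(6) k = 6, g = 9; distinct — holds.
(7) g × n = 9 × 12 = 108 — holds.
(8) n = 12 ≠ 15, but g = 9 = 9 (second disjunct) — holds.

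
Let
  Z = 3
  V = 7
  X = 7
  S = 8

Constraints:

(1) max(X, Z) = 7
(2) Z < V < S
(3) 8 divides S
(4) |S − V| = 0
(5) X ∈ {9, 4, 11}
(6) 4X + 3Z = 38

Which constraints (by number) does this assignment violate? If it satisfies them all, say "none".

The assignment fails constraints 4, 5, and 6.

(1) max(7, 3) = 7  OK
(2) values 3 < 7 < 8  OK
(3) 8 / 8 = 1, so 8 divides 8  OK
(4) |8 − 7| = 1, not 0  FAIL
(5) X = 7 is not in {9, 4, 11}  FAIL
(6) 4X + 3Z = 4(7) + 3(3) = 37, not 38  FAIL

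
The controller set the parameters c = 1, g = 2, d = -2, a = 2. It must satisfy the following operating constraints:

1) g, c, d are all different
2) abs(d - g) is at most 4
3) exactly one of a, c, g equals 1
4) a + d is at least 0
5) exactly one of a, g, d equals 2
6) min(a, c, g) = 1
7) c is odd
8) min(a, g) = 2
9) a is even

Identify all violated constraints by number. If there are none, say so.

1) values 2, 1, -2 are pairwise distinct — OK.
2) abs(-2 - 2) = 4; 4 ≤ 4 — OK.
3) a=2, c=1, g=2; 1 of them equals 1 — OK.
4) a + d = 2 + (-2) = 0; 0 ≥ 0 — OK.
5) a=2, g=2, d=-2; 2 of them equal 2, not exactly one — violated.
6) min(2, 1, 2) = 1 — OK.
7) c = 1 is odd — OK.
8) min(2, 2) = 2 — OK.
9) a = 2 is even — OK.

Constraint 5 does not hold.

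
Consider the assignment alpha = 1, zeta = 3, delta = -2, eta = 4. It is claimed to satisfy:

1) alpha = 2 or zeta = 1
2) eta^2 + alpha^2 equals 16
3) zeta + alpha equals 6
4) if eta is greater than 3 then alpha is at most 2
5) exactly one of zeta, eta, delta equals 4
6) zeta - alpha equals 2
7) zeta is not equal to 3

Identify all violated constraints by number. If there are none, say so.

1) alpha = 1 ≠ 2 and zeta = 3 ≠ 1; both disjuncts false — does not hold.
2) eta^2 + alpha^2 = 4^2 + 1^2 = 16 + 1 = 17, not 16 — does not hold.
3) zeta + alpha = 3 + 1 = 4, not 6 — does not hold.
4) eta = 4 > 3, so we need alpha ≤ 2; alpha = 1 ≤ 2 — holds.
5) zeta=3, eta=4, delta=-2; 1 of them equals 4 — holds.
6) zeta - alpha = 3 - 1 = 2 — holds.
7) zeta = 3, but 3 is required to differ — does not hold.

Violated: 1, 2, 3, and 7.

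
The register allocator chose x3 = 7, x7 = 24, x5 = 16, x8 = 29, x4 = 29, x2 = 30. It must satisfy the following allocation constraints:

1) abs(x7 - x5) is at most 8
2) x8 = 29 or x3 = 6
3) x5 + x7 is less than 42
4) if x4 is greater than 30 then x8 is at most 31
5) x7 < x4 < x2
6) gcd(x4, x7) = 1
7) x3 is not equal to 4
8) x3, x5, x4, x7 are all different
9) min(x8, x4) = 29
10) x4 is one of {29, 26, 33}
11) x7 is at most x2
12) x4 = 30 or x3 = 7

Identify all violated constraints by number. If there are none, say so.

1) abs(24 - 16) = 8; 8 ≤ 8  ✓
2) x8 = 29 = 29 (first disjunct)  ✓
3) x5 + x7 = 16 + 24 = 40; 40 < 42  ✓
4) x4 = 29, not > 30; antecedent false, conditional vacuously true  ✓
5) values 24 < 29 < 30  ✓
6) gcd(29, 24) = 1  ✓
7) x3 = 7, and 7 ≠ 4  ✓
8) values 7, 16, 29, 24 are pairwise distinct  ✓
9) min(29, 29) = 29  ✓
10) x4 = 29 is in {29, 26, 33}  ✓
11) x7 = 24, x2 = 30; 24 ≤ 30  ✓
12) x4 = 29 ≠ 30, but x3 = 7 = 7 (second disjunct)  ✓

No violations.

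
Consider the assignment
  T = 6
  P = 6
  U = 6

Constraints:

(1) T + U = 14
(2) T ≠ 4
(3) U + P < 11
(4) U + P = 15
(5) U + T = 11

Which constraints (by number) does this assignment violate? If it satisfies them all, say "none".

Violated: 1, 3, 4, and 5.

(1) T + U = 6 + 6 = 12, not 14 — fails.
(2) T = 6, and 6 ≠ 4 — holds.
(3) U + P = 6 + 6 = 12; 12 ≥ 11, bound 11 not met — fails.
(4) U + P = 6 + 6 = 12, not 15 — fails.
(5) U + T = 6 + 6 = 12, not 11 — fails.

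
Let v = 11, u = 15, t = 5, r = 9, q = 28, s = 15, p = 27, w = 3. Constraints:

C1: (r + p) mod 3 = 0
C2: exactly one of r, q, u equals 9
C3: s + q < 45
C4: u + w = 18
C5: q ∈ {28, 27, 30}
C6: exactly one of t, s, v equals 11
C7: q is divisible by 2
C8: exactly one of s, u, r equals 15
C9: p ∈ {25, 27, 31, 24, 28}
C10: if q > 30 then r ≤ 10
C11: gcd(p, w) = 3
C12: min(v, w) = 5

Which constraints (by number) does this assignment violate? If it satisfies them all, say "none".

C1: r + p = 36; 36 mod 3 = 0 — holds.
C2: r=9, q=28, u=15; 1 of them equals 9 — holds.
C3: s + q = 15 + 28 = 43; 43 < 45 — holds.
C4: u + w = 15 + 3 = 18 — holds.
C5: q = 28 is in {28, 27, 30} — holds.
C6: t=5, s=15, v=11; 1 of them equals 11 — holds.
C7: 28 / 2 = 14, so 2 divides 28 — holds.
C8: s=15, u=15, r=9; 2 of them equal 15, not exactly one — fails.
C9: p = 27 is in {25, 27, 31, 24, 28} — holds.
C10: q = 28, not > 30; antecedent false, conditional vacuously true — holds.
C11: gcd(27, 3) = 3 — holds.
C12: min(11, 3) = 3, not 5 — fails.

No — constraints 8 and 12 are not satisfied.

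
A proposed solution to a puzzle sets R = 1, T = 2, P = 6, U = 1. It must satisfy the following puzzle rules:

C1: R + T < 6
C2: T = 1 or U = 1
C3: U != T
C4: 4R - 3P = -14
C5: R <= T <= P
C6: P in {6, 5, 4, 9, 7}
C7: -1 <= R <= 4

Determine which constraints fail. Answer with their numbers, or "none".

None — every constraint holds.

C1: R + T = 1 + 2 = 3; 3 < 6  ✔
C2: T = 2 ≠ 1, but U = 1 = 1 (second disjunct)  ✔
C3: U = 1, T = 2; distinct  ✔
C4: 4R - 3P = 4(1) - 3(6) = -14  ✔
C5: values 1 <= 2 <= 6  ✔
C6: P = 6 is in {6, 5, 4, 9, 7}  ✔
C7: R = 1 lies in [-1, 4]  ✔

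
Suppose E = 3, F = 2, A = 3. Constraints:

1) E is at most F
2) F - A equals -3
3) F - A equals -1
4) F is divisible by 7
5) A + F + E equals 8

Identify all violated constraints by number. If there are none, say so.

1) E = 3, F = 2; 3 > 2 (want ≤)  FAIL
2) F - A = 2 - 3 = -1, not -3  FAIL
3) F - A = 2 - 3 = -1  OK
4) 2 = 7*0 + 2, so 7 does not divide 2  FAIL
5) A + F + E = 3 + 2 + 3 = 8  OK

The assignment fails constraints 1, 2, and 4.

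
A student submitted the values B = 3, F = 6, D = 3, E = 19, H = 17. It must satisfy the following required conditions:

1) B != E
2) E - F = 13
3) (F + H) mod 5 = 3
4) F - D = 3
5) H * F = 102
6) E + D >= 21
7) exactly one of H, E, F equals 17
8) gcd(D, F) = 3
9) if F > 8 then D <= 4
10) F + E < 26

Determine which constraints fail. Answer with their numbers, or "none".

1) B = 3, E = 19; distinct  yes
2) E - F = 19 - 6 = 13  yes
3) F + H = 23; 23 mod 5 = 3  yes
4) F - D = 6 - 3 = 3  yes
5) H * F = 17 * 6 = 102  yes
6) E + D = 19 + 3 = 22; 22 ≥ 21  yes
7) H=17, E=19, F=6; 1 of them equals 17  yes
8) gcd(3, 6) = 3  yes
9) F = 6, not > 8; antecedent false, conditional vacuously true  yes
10) F + E = 6 + 19 = 25; 25 < 26  yes

Yes — all constraints hold.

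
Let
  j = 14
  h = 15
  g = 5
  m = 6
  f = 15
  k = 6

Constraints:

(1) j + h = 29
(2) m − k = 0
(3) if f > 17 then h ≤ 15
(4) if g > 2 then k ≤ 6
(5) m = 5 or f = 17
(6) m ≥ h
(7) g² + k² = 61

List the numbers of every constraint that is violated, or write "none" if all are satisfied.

Constraints 5, 6 do not hold.

(1) j + h = 14 + 15 = 29  yes
(2) m − k = 6 − 6 = 0  yes
(3) f = 15, not > 17; antecedent false, conditional vacuously true  yes
(4) g = 5 > 2, so we need k ≤ 6; k = 6 ≤ 6  yes
(5) m = 6 ≠ 5 and f = 15 ≠ 17; both disjuncts false  no
(6) m = 6, h = 15; 6 < 15 (want ≥)  no
(7) g² + k² = 5² + 6² = 25 + 36 = 61  yes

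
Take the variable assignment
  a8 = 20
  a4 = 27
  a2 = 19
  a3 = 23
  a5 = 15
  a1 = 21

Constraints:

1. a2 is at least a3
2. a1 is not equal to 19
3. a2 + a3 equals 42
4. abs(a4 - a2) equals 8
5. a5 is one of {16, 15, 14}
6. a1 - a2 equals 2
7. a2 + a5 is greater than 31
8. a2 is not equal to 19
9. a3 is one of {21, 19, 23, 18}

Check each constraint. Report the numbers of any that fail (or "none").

The assignment fails constraints 1 and 8.

1. a2 = 19, a3 = 23; 19 < 23 (want ≥)  FAIL
2. a1 = 21, and 21 ≠ 19  OK
3. a2 + a3 = 19 + 23 = 42  OK
4. abs(27 - 19) = 8  OK
5. a5 = 15 is in {16, 15, 14}  OK
6. a1 - a2 = 21 - 19 = 2  OK
7. a2 + a5 = 19 + 15 = 34; 34 > 31  OK
8. a2 = 19, but 19 is required to differ  FAIL
9. a3 = 23 is in {21, 19, 23, 18}  OK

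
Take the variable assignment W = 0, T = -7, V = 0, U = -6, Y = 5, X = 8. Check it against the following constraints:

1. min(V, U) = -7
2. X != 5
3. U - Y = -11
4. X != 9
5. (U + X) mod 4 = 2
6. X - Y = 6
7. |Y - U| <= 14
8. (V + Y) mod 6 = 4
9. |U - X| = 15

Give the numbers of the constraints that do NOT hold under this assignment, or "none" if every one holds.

Constraints 1, 6, 8, 9 do not hold.

1. min(0, -6) = -6, not -7  ✘
2. X = 8, and 8 ≠ 5  ✔
3. U - Y = -6 - 5 = -11  ✔
4. X = 8, and 8 ≠ 9  ✔
5. U + X = 2; 2 mod 4 = 2  ✔
6. X - Y = 8 - 5 = 3, not 6  ✘
7. |5 - (-6)| = 11; 11 ≤ 14  ✔
8. V + Y = 5; 5 mod 6 = 5, not 4  ✘
9. |-6 - 8| = 14, not 15  ✘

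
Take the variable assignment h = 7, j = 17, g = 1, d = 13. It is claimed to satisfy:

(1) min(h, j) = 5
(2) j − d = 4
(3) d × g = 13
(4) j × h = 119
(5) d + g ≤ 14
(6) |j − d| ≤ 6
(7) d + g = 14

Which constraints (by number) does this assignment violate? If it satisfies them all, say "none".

Violated: 1.

(1) min(7, 17) = 7, not 5  no
(2) j − d = 17 − 13 = 4  yes
(3) d × g = 13 × 1 = 13  yes
(4) j × h = 17 × 7 = 119  yes
(5) d + g = 13 + 1 = 14; 14 ≤ 14  yes
(6) |17 − 13| = 4; 4 ≤ 6  yes
(7) d + g = 13 + 1 = 14  yes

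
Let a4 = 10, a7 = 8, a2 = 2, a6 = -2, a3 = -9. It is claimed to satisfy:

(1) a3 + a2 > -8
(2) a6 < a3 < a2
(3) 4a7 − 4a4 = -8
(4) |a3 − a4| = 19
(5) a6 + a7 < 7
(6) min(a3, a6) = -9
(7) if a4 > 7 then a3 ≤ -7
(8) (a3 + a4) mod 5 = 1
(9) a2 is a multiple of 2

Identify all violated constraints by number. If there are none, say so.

(1) a3 + a2 = -9 + 2 = -7; -7 > -8  ✓
(2) values -2, -9, 2; a6 = -2 is not < a3 = -9  ✗
(3) 4a7 − 4a4 = 4(8) − 4(10) = -8  ✓
(4) |-9 − 10| = 19  ✓
(5) a6 + a7 = -2 + 8 = 6; 6 < 7  ✓
(6) min(-9, -2) = -9  ✓
(7) a4 = 10 > 7, so we need a3 ≤ -7; a3 = -9 ≤ -7  ✓
(8) a3 + a4 = 1; 1 mod 5 = 1  ✓
(9) 2 / 2 = 1, so 2 divides 2  ✓

The assignment fails constraint 2.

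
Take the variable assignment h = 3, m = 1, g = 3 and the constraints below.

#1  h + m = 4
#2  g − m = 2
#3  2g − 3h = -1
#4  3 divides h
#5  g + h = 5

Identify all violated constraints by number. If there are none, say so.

Violated: 3, 5.

#1 h + m = 3 + 1 = 4  ✔
#2 g − m = 3 − 1 = 2  ✔
#3 2g − 3h = 2(3) − 3(3) = -3, not -1  ✘
#4 3 / 3 = 1, so 3 divides 3  ✔
#5 g + h = 3 + 3 = 6, not 5  ✘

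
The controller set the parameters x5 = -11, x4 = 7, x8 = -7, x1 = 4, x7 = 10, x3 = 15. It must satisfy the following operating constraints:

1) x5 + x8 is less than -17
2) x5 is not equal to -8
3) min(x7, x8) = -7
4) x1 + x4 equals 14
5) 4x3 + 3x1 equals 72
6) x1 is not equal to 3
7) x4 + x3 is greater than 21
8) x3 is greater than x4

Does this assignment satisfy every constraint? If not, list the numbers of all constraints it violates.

1) x5 + x8 = -11 + (-7) = -18; -18 < -17  OK
2) x5 = -11, and -11 ≠ -8  OK
3) min(10, -7) = -7  OK
4) x1 + x4 = 4 + 7 = 11, not 14  FAIL
5) 4x3 + 3x1 = 4(15) + 3(4) = 72  OK
6) x1 = 4, and 4 ≠ 3  OK
7) x4 + x3 = 7 + 15 = 22; 22 > 21  OK
8) x3 = 15, x4 = 7; 15 > 7  OK

Violated: 4.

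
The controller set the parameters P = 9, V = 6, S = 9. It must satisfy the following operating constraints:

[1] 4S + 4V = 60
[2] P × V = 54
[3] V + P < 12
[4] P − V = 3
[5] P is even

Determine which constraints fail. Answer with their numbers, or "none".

Violated: 3 and 5.

[1] 4S + 4V = 4(9) + 4(6) = 60 — satisfied.
[2] P × V = 9 × 6 = 54 — satisfied.
[3] V + P = 6 + 9 = 15; 15 ≥ 12, bound 12 not met — violated.
[4] P − V = 9 − 6 = 3 — satisfied.
[5] P = 9 is odd — violated.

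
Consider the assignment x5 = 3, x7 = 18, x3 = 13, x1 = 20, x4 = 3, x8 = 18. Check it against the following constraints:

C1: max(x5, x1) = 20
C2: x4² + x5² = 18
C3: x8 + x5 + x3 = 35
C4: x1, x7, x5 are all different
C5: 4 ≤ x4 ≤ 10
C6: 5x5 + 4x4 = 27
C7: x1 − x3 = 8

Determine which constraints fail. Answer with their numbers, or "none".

C1: max(3, 20) = 20 — holds.
C2: x4² + x5² = 3² + 3² = 9 + 9 = 18 — holds.
C3: x8 + x5 + x3 = 18 + 3 + 13 = 34, not 35 — does not hold.
C4: values 20, 18, 3 are pairwise distinct — holds.
C5: x4 = 3 is outside [4, 10] — does not hold.
C6: 5x5 + 4x4 = 5(3) + 4(3) = 27 — holds.
C7: x1 − x3 = 20 − 13 = 7, not 8 — does not hold.

No — constraints 3, 5, 7 are not satisfied.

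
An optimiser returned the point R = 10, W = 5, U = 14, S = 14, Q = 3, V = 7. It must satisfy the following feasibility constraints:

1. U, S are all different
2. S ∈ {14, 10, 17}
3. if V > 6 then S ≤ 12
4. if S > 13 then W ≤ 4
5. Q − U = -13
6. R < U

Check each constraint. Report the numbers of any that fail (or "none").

1. U = S = 14, not all different — violated.
2. S = 14 is in {14, 10, 17} — satisfied.
3. V = 7 > 6, so we need S ≤ 12; but S = 14 > 12 — violated.
4. S = 14 > 13, so we need W ≤ 4; but W = 5 > 4 — violated.
5. Q − U = 3 − 14 = -11, not -13 — violated.
6. R = 10, U = 14; 10 < 14 — satisfied.

Constraints 1, 3, 4, and 5 do not hold.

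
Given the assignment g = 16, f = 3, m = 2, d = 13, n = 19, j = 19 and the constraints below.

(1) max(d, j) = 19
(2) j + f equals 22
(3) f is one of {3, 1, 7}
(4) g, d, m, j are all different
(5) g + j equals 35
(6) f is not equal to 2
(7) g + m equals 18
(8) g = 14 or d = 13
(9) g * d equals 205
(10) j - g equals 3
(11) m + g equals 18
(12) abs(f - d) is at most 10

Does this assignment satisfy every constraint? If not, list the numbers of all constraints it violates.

Constraint 9 is violated.

(1) max(13, 19) = 19  true
(2) j + f = 19 + 3 = 22  true
(3) f = 3 is in {3, 1, 7}  true
(4) values 16, 13, 2, 19 are pairwise distinct  true
(5) g + j = 16 + 19 = 35  true
(6) f = 3, and 3 ≠ 2  true
(7) g + m = 16 + 2 = 18  true
(8) g = 16 ≠ 14, but d = 13 = 13 (second disjunct)  true
(9) g * d = 16 * 13 = 208, not 205  false
(10) j - g = 19 - 16 = 3  true
(11) m + g = 2 + 16 = 18  true
(12) abs(3 - 13) = 10; 10 ≤ 10  true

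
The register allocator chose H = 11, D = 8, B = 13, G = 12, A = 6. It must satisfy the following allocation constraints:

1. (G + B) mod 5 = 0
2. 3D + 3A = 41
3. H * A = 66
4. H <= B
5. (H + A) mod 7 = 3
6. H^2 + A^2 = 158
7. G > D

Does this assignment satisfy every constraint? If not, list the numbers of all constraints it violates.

1. G + B = 25; 25 mod 5 = 0 — OK.
2. 3D + 3A = 3(8) + 3(6) = 42, not 41 — violated.
3. H * A = 11 * 6 = 66 — OK.
4. H = 11, B = 13; 11 ≤ 13 — OK.
5. H + A = 17; 17 mod 7 = 3 — OK.
6. H^2 + A^2 = 11^2 + 6^2 = 121 + 36 = 157, not 158 — violated.
7. G = 12, D = 8; 12 > 8 — OK.

Constraints 2 and 6 are violated.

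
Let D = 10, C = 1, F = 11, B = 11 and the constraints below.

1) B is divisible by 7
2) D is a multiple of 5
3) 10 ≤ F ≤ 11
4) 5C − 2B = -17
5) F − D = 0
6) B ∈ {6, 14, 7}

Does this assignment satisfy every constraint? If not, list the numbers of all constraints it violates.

Constraints 1, 5, 6 are violated.

1) 11 = 7×1 + 4, so 7 does not divide 11 — violated.
2) 10 / 5 = 2, so 5 divides 10 — satisfied.
3) F = 11 lies in [10, 11] — satisfied.
4) 5C − 2B = 5(1) − 2(11) = -17 — satisfied.
5) F − D = 11 − 10 = 1, not 0 — violated.
6) B = 11 is not in {6, 14, 7} — violated.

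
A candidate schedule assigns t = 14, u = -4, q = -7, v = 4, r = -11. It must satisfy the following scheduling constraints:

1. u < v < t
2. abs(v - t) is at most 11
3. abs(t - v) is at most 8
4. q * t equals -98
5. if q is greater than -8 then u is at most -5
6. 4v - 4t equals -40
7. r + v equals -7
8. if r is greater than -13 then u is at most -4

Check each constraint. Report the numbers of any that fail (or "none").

1. values -4 < 4 < 14 — holds.
2. abs(4 - 14) = 10; 10 ≤ 11 — holds.
3. abs(14 - 4) = 10; 10 > 8, exceeds bound 8 — does not hold.
4. q * t = -7 * 14 = -98 — holds.
5. q = -7 > -8, so we need u ≤ -5; but u = -4 > -5 — does not hold.
6. 4v - 4t = 4(4) - 4(14) = -40 — holds.
7. r + v = -11 + 4 = -7 — holds.
8. r = -11 > -13, so we need u ≤ -4; u = -4 ≤ -4 — holds.

Violated: 3, 5.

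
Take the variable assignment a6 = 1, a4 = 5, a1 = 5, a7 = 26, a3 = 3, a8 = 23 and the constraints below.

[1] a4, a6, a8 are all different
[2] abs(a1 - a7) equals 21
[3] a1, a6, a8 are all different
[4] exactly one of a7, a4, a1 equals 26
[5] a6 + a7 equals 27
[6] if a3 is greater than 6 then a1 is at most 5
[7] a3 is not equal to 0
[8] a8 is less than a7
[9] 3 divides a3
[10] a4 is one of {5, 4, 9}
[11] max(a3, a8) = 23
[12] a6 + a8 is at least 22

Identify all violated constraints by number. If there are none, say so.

[1] values 5, 1, 23 are pairwise distinct — holds.
[2] abs(5 - 26) = 21 — holds.
[3] values 5, 1, 23 are pairwise distinct — holds.
[4] a7=26, a4=5, a1=5; 1 of them equals 26 — holds.
[5] a6 + a7 = 1 + 26 = 27 — holds.
[6] a3 = 3, not > 6; antecedent false, conditional vacuously true — holds.
[7] a3 = 3, and 3 ≠ 0 — holds.
[8] a8 = 23, a7 = 26; 23 < 26 — holds.
[9] 3 / 3 = 1, so 3 divides 3 — holds.
[10] a4 = 5 is in {5, 4, 9} — holds.
[11] max(3, 23) = 23 — holds.
[12] a6 + a8 = 1 + 23 = 24; 24 ≥ 22 — holds.

None — every constraint holds.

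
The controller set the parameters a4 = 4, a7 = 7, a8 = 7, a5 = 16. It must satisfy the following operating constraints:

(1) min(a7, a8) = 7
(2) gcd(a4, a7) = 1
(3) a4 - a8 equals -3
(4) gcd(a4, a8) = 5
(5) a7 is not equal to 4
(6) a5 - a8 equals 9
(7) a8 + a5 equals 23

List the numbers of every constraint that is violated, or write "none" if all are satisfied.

(1) min(7, 7) = 7  ✓
(2) gcd(4, 7) = 1  ✓
(3) a4 - a8 = 4 - 7 = -3  ✓
(4) gcd(4, 7) = 1, not 5  ✗
(5) a7 = 7, and 7 ≠ 4  ✓
(6) a5 - a8 = 16 - 7 = 9  ✓
(7) a8 + a5 = 7 + 16 = 23  ✓

Violated: 4.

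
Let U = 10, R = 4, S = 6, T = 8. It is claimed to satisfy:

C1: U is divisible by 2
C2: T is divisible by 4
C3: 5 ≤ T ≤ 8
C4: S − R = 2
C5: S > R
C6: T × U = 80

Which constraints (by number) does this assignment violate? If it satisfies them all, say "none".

C1: 10 / 2 = 5, so 2 divides 10 — holds.
C2: 8 / 4 = 2, so 4 divides 8 — holds.
C3: T = 8 lies in [5, 8] — holds.
C4: S − R = 6 − 4 = 2 — holds.
C5: S = 6, R = 4; 6 > 4 — holds.
C6: T × U = 8 × 10 = 80 — holds.

The assignment satisfies every constraint.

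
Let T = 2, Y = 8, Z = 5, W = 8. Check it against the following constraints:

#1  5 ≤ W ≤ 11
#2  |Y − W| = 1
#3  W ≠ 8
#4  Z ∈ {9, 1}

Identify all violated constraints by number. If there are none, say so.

Constraints 2, 3, 4 are violated.

#1 W = 8 lies in [5, 11]  true
#2 |8 − 8| = 0, not 1  false
#3 W = 8, but 8 is required to differ  false
#4 Z = 5 is not in {9, 1}  false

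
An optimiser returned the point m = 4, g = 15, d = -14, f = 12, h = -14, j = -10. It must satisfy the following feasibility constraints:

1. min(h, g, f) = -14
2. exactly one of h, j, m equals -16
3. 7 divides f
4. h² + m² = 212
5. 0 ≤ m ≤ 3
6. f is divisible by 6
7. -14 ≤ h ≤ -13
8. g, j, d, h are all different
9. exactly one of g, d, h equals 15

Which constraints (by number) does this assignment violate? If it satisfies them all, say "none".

Constraints 2, 3, 5, and 8 are violated.

1. min(-14, 15, 12) = -14 — OK.
2. h=-14, j=-10, m=4; 0 of them equal -16, not exactly one — violated.
3. 12 = 7×1 + 5, so 7 does not divide 12 — violated.
4. h² + m² = (-14)² + 4² = 196 + 16 = 212 — OK.
5. m = 4 is outside [0, 3] — violated.
6. 12 / 6 = 2, so 6 divides 12 — OK.
7. h = -14 lies in [-14, -13] — OK.
8. d = h = -14, not all different — violated.
9. g=15, d=-14, h=-14; 1 of them equals 15 — OK.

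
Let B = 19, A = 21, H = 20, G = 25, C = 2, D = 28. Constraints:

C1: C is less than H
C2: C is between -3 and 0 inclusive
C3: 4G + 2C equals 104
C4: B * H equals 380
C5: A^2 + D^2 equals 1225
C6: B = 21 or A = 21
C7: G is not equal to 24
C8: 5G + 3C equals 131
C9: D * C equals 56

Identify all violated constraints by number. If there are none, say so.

C1: C = 2, H = 20; 2 < 20 — satisfied.
C2: C = 2 is outside [-3, 0] — violated.
C3: 4G + 2C = 4(25) + 2(2) = 104 — satisfied.
C4: B * H = 19 * 20 = 380 — satisfied.
C5: A^2 + D^2 = 21^2 + 28^2 = 441 + 784 = 1225 — satisfied.
C6: B = 19 ≠ 21, but A = 21 = 21 (second disjunct) — satisfied.
C7: G = 25, and 25 ≠ 24 — satisfied.
C8: 5G + 3C = 5(25) + 3(2) = 131 — satisfied.
C9: D * C = 28 * 2 = 56 — satisfied.

Constraint 2 does not hold.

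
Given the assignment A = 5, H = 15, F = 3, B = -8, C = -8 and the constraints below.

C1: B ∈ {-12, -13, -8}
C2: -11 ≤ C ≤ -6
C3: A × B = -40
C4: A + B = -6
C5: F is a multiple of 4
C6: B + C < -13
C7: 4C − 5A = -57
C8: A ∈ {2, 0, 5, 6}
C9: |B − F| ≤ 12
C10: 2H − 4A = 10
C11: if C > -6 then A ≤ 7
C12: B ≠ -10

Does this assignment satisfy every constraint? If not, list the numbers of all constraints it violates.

C1: B = -8 is in {-12, -13, -8} — satisfied.
C2: C = -8 lies in [-11, -6] — satisfied.
C3: A × B = 5 × (-8) = -40 — satisfied.
C4: A + B = 5 + (-8) = -3, not -6 — violated.
C5: 3 = 4×0 + 3, so 4 does not divide 3 — violated.
C6: B + C = -8 + (-8) = -16; -16 < -13 — satisfied.
C7: 4C − 5A = 4(-8) − 5(5) = -57 — satisfied.
C8: A = 5 is in {2, 0, 5, 6} — satisfied.
C9: |-8 − 3| = 11; 11 ≤ 12 — satisfied.
C10: 2H − 4A = 2(15) − 4(5) = 10 — satisfied.
C11: C = -8, not > -6; antecedent false, conditional vacuously true — satisfied.
C12: B = -8, and -8 ≠ -10 — satisfied.

Violated: 4 and 5.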